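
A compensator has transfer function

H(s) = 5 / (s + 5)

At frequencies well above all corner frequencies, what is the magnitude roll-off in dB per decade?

Each pole contributes −20 dB/decade at high frequency; each zero contributes +20 dB/decade.
Net: 0 zero(s) − 1 pole(s) → -20 dB/decade.

-20 dB/decade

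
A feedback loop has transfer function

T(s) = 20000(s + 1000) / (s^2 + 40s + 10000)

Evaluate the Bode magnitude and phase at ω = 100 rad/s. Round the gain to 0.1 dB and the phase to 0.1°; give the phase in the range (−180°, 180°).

74.0 dB, -84.3°

At s = jω = j100:
zero (s+1000): 1000 + j100 → |·| = √(1000²+100²) = √1010000 ≈ 1005, ∠ = arctan(100/1000) ≈ 5.71°
quadratic: (j100)² + 40·j100 + 10000 = 0 + j4000 → |·| ≈ 4000, ∠ ≈ 90.00°
|T| = 20000 · 1005 / 4000 ≈ 5025
Gain = 20 log₁₀(5025) ≈ 74.02 dB
∠T = 5.71° − 90.00° = -84.29°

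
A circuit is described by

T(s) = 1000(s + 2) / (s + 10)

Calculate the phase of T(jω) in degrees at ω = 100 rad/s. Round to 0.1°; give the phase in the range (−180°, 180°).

4.6°

At s = jω = j100:
zero (s+2): 2 + j100 → |·| = √(2²+100²) = √10004 ≈ 100.02, ∠ = arctan(100/2) ≈ 88.85°
pole (s+10): 10 + j100 → |·| = √(10²+100²) = √10100 ≈ 100.5, ∠ = arctan(100/10) ≈ 84.29°
∠T = 88.85° − 84.29° = 4.56°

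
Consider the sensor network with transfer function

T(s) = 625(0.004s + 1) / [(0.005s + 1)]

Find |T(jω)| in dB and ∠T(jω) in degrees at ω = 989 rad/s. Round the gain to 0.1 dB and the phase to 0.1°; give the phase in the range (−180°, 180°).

54.1 dB, -2.8°

At ω = 989 rad/s:
zero (1 + j989·0.004) = 1 + j3.956 → |·| ≈ 4.0804, ∠ ≈ 75.81°
pole (1 + j989·0.005) = 1 + j4.945 → |·| ≈ 5.0451, ∠ ≈ 78.57°
|T| = 625 · 4.0804 / (5.0451) ≈ 505.49
Gain = 20 log₁₀(505.49) ≈ 54.07 dB
∠T = (75.81°) − (78.57°) = -2.76°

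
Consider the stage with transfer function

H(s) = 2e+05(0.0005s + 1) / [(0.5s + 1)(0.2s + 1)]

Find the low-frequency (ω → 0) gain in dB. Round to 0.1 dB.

H(0) = 2e+05 · 1 / 1 = 2e+05
20 log₁₀(2e+05) ≈ 106.02 dB

106.0 dB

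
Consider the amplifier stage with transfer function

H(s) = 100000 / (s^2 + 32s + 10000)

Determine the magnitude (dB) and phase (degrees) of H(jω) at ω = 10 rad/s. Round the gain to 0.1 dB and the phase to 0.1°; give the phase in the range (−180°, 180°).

At s = jω = j10:
quadratic: (j10)² + 32·j10 + 10000 = 9900 + j320 → |·| ≈ 9905.2, ∠ ≈ 1.85°
|H| = 100000 / 9905.2 ≈ 10.096
Gain = 20 log₁₀(10.096) ≈ 20.08 dB
∠H = 0.00° − 1.85° = -1.85°

20.1 dB, -1.9°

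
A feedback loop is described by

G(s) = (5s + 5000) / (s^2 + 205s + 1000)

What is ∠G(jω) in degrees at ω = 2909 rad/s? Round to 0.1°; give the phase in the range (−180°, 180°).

-104.9°

Substitute s = j2909:
Numerator: 5(j2909) + 5000 = 5000 + j14545
Denominator: (j2909)^2 + 205(j2909) + 1000 = -8461281 + j596345
|N| = √(5000² + 14545²) ≈ 15380, ∠N ≈ 71.03°
|D| = √(8461281² + 596345²) ≈ 8.4823e+06, ∠D ≈ 175.97°
∠G = 71.03° − 175.97° = -104.94°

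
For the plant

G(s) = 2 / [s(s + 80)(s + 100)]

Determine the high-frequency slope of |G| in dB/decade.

-60 dB/decade

Each pole contributes −20 dB/decade at high frequency; each zero contributes +20 dB/decade.
Net: 0 zero(s) − 3 pole(s) → -60 dB/decade.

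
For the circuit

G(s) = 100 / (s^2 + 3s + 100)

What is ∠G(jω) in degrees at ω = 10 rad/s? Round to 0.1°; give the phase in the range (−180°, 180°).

At s = jω = j10:
quadratic: (j10)² + 3·j10 + 100 = 0 + j30 → |·| ≈ 30, ∠ ≈ 90.00°
∠G = 0.00° − 90.00° = -90.00°

-90.0°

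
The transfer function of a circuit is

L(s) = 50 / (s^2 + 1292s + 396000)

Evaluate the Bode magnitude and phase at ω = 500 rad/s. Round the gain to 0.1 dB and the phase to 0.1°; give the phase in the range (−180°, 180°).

-82.4 dB, -77.3°

Substitute s = j500:
Numerator: 50 = 50 + j0
Denominator: (j500)^2 + 1292(j500) + 396000 = 146000 + j646000
|N| = √(50² + 0²) ≈ 50, ∠N ≈ 0.00°
|D| = √(146000² + 646000²) ≈ 6.6229e+05, ∠D ≈ 77.26°
|L| = 50 / 6.6229e+05 ≈ 7.5496e-05
Gain = 20 log₁₀(7.5496e-05) ≈ -82.44 dB
∠L = 0.00° − 77.26° = -77.26°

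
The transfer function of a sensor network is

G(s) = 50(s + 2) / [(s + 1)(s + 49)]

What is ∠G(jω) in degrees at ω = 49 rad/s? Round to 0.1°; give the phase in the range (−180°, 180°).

At s = jω = j49:
zero (s+2): 2 + j49 → |·| = √(2²+49²) = √2405 ≈ 49.041, ∠ = arctan(49/2) ≈ 87.66°
pole (s+1): 1 + j49 → |·| = √(1²+49²) = √2402 ≈ 49.01, ∠ = arctan(49/1) ≈ 88.83°
pole (s+49): 49 + j49 → |·| = √(49²+49²) = √4802 ≈ 69.296, ∠ = arctan(49/49) ≈ 45.00°
∠G = 87.66° − 133.83° = -46.17°

-46.2°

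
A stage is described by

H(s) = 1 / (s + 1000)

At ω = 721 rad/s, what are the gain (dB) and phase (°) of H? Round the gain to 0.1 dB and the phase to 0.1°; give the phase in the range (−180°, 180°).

-61.8 dB, -35.8°

Substitute s = j721:
Numerator: 1 = 1 + j0
Denominator: (j721) + 1000 = 1000 + j721
|N| = √(1² + 0²) ≈ 1, ∠N ≈ 0.00°
|D| = √(1000² + 721²) ≈ 1232.8, ∠D ≈ 35.79°
|H| = 1 / 1232.8 ≈ 0.00081116
Gain = 20 log₁₀(0.00081116) ≈ -61.82 dB
∠H = 0.00° − 35.79° = -35.79°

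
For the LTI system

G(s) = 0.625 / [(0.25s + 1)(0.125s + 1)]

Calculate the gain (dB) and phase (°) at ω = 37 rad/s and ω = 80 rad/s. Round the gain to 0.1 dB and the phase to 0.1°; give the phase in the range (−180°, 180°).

ω = 37: -37.0 dB, -161.6°; ω = 80: -50.2 dB, -171.4°

At ω = 37 rad/s:
pole (1 + j37·0.25) = 1 + j9.25 → |·| ≈ 9.3039, ∠ ≈ 83.83°
pole (1 + j37·0.125) = 1 + j4.625 → |·| ≈ 4.7319, ∠ ≈ 77.80°
|G| = 0.625 · 1 / (9.3039 · 4.7319) ≈ 0.014196
Gain = 20 log₁₀(0.014196) ≈ -36.96 dB
∠G = (0°) − (83.83° + 77.80°) = -161.63°

At ω = 80 rad/s:
pole (1 + j80·0.25) = 1 + j20 → |·| ≈ 20.025, ∠ ≈ 87.14°
pole (1 + j80·0.125) = 1 + j10 → |·| ≈ 10.05, ∠ ≈ 84.29°
|G| = 0.625 · 1 / (20.025 · 10.05) ≈ 0.0031056
Gain = 20 log₁₀(0.0031056) ≈ -50.16 dB
∠G = (0°) − (87.14° + 84.29°) = -171.43°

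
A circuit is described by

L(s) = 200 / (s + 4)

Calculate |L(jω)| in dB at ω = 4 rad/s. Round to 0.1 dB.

31.0 dB

At s = jω = j4:
pole (s+4): 4 + j4 → |·| = √(4²+4²) = √32 ≈ 5.6569, ∠ = arctan(4/4) ≈ 45.00°
|L| = 200 / 5.6569 ≈ 35.355
Gain = 20 log₁₀(35.355) ≈ 30.97 dB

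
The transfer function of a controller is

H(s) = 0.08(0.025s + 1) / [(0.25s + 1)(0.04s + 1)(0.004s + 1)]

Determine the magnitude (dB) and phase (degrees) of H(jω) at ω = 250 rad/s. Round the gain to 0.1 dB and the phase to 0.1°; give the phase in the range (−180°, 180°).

-64.9 dB, -137.5°

At ω = 250 rad/s:
zero (1 + j250·0.025) = 1 + j6.25 → |·| ≈ 6.3295, ∠ ≈ 80.91°
pole (1 + j250·0.25) = 1 + j62.5 → |·| ≈ 62.508, ∠ ≈ 89.08°
pole (1 + j250·0.04) = 1 + j10 → |·| ≈ 10.05, ∠ ≈ 84.29°
pole (1 + j250·0.004) = 1 + j1 → |·| ≈ 1.4142, ∠ ≈ 45.00°
|H| = 0.08 · 6.3295 / (62.508 · 10.05 · 1.4142) ≈ 0.00056996
Gain = 20 log₁₀(0.00056996) ≈ -64.88 dB
∠H = (80.91°) − (89.08° + 84.29° + 45.00°) = -137.46°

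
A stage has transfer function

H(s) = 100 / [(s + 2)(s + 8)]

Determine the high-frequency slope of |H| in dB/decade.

Each pole contributes −20 dB/decade at high frequency; each zero contributes +20 dB/decade.
Net: 0 zero(s) − 2 pole(s) → -40 dB/decade.

-40 dB/decade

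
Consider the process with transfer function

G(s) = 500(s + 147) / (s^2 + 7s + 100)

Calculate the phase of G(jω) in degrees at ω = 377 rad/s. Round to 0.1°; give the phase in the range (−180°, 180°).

At s = jω = j377:
zero (s+147): 147 + j377 → |·| = √(147²+377²) = √163738 ≈ 404.65, ∠ = arctan(377/147) ≈ 68.70°
quadratic: (j377)² + 7·j377 + 100 = -142029 + j2639 → |·| ≈ 1.4205e+05, ∠ ≈ 178.94°
∠G = 68.70° − 178.94° = -110.24°

-110.2°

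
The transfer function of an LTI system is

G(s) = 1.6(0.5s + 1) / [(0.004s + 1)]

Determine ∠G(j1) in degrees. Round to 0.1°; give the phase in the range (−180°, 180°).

26.3°

At ω = 1 rad/s:
zero (1 + j1·0.5) = 1 + j0.5 → |·| ≈ 1.118, ∠ ≈ 26.57°
pole (1 + j1·0.004) = 1 + j0.004 → |·| ≈ 1, ∠ ≈ 0.23°
∠G = (26.57°) − (0.23°) = 26.34°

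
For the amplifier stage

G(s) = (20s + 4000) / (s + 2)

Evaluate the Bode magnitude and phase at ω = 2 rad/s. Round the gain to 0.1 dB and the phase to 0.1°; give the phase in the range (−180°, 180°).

63.0 dB, -44.4°

Substitute s = j2:
Numerator: 20(j2) + 4000 = 4000 + j40
Denominator: (j2) + 2 = 2 + j2
|N| = √(4000² + 40²) ≈ 4000.2, ∠N ≈ 0.57°
|D| = √(2² + 2²) ≈ 2.8284, ∠D ≈ 45.00°
|G| = 4000.2 / 2.8284 ≈ 1414.3
Gain = 20 log₁₀(1414.3) ≈ 63.01 dB
∠G = 0.57° − 45.00° = -44.43°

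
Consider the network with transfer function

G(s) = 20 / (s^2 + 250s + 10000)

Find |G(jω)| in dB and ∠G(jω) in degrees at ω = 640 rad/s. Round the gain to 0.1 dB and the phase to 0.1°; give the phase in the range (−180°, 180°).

Substitute s = j640:
Numerator: 20 = 20 + j0
Denominator: (j640)^2 + 250(j640) + 10000 = -399600 + j160000
|N| = √(20² + 0²) ≈ 20, ∠N ≈ 0.00°
|D| = √(399600² + 160000²) ≈ 4.3044e+05, ∠D ≈ 158.18°
|G| = 20 / 4.3044e+05 ≈ 4.6464e-05
Gain = 20 log₁₀(4.6464e-05) ≈ -86.66 dB
∠G = 0.00° − 158.18° = -158.18°

-86.7 dB, -158.2°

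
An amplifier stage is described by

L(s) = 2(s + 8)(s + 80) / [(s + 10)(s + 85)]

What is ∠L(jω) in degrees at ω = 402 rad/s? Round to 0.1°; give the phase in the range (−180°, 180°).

1.0°

At s = jω = j402:
zero (s+8): 8 + j402 → |·| = √(8²+402²) = √161668 ≈ 402.08, ∠ = arctan(402/8) ≈ 88.86°
zero (s+80): 80 + j402 → |·| = √(80²+402²) = √168004 ≈ 409.88, ∠ = arctan(402/80) ≈ 78.74°
pole (s+10): 10 + j402 → |·| = √(10²+402²) = √161704 ≈ 402.12, ∠ = arctan(402/10) ≈ 88.58°
pole (s+85): 85 + j402 → |·| = √(85²+402²) = √168829 ≈ 410.89, ∠ = arctan(402/85) ≈ 78.06°
∠L = 167.60° − 166.64° = 0.96°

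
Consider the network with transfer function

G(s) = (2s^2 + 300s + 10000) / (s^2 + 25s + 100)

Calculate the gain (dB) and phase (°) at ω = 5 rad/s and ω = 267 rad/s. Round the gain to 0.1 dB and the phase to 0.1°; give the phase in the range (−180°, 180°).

ω = 5: 36.8 dB, -50.5°; ω = 267: 6.7 dB, -25.8°

Substitute s = j5:
Numerator: 2(j5)^2 + 300(j5) + 10000 = 9950 + j1500
Denominator: (j5)^2 + 25(j5) + 100 = 75 + j125
|N| = √(9950² + 1500²) ≈ 10062, ∠N ≈ 8.57°
|D| = √(75² + 125²) ≈ 145.77, ∠D ≈ 59.04°
|G| = 10062 / 145.77 ≈ 69.027
Gain = 20 log₁₀(69.027) ≈ 36.78 dB
∠G = 8.57° − 59.04° = -50.47°

Substitute s = j267:
Numerator: 2(j267)^2 + 300(j267) + 10000 = -132578 + j80100
Denominator: (j267)^2 + 25(j267) + 100 = -71189 + j6675
|N| = √(132578² + 80100²) ≈ 1.549e+05, ∠N ≈ 148.86°
|D| = √(71189² + 6675²) ≈ 71501, ∠D ≈ 174.64°
|G| = 1.549e+05 / 71501 ≈ 2.1664
Gain = 20 log₁₀(2.1664) ≈ 6.71 dB
∠G = 148.86° − 174.64° = -25.78°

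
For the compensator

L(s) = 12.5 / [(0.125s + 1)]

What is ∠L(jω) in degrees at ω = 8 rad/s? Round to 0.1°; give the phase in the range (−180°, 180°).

At ω = 8 rad/s:
pole (1 + j8·0.125) = 1 + j1 → |·| ≈ 1.4142, ∠ ≈ 45.00°
∠L = (0°) − (45.00°) = -45.00°

-45.0°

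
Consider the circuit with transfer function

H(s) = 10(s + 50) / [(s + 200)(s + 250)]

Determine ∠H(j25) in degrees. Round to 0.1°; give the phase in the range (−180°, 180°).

At s = jω = j25:
zero (s+50): 50 + j25 → |·| = √(50²+25²) = √3125 ≈ 55.902, ∠ = arctan(25/50) ≈ 26.57°
pole (s+200): 200 + j25 → |·| = √(200²+25²) = √40625 ≈ 201.56, ∠ = arctan(25/200) ≈ 7.13°
pole (s+250): 250 + j25 → |·| = √(250²+25²) = √63125 ≈ 251.25, ∠ = arctan(25/250) ≈ 5.71°
∠H = 26.57° − 12.84° = 13.73°

13.7°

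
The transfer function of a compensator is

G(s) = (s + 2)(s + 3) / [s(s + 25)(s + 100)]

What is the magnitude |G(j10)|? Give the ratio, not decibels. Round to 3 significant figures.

At s = jω = j10:
zero (s+2): 2 + j10 → |·| = √(2²+10²) = √104 ≈ 10.198, ∠ = arctan(10/2) ≈ 78.69°
zero (s+3): 3 + j10 → |·| = √(3²+10²) = √109 ≈ 10.44, ∠ = arctan(10/3) ≈ 73.30°
pole (s+25): 25 + j10 → |·| = √(25²+10²) = √725 ≈ 26.926, ∠ = arctan(10/25) ≈ 21.80°
pole (s+100): 100 + j10 → |·| = √(100²+10²) = √10100 ≈ 100.5, ∠ = arctan(10/100) ≈ 5.71°
pole at origin: |s| = 10, ∠ = 90.00° (in denominator)
|G| = 1 · 106.47 / 27061 ≈ 0.0039344

0.00393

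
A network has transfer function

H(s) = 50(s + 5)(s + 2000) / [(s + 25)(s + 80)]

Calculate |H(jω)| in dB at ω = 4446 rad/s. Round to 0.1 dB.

At s = jω = j4446:
zero (s+5): 5 + j4446 → |·| = √(5²+4446²) = √19766941 ≈ 4446, ∠ = arctan(4446/5) ≈ 89.94°
zero (s+2000): 2000 + j4446 → |·| = √(2000²+4446²) = √23766916 ≈ 4875.1, ∠ = arctan(4446/2000) ≈ 65.78°
pole (s+25): 25 + j4446 → |·| = √(25²+4446²) = √19767541 ≈ 4446.1, ∠ = arctan(4446/25) ≈ 89.68°
pole (s+80): 80 + j4446 → |·| = √(80²+4446²) = √19773316 ≈ 4446.7, ∠ = arctan(4446/80) ≈ 88.97°
|H| = 50 · 2.1675e+07 / 1.977e+07 ≈ 54.818
Gain = 20 log₁₀(54.818) ≈ 34.78 dB

34.8 dB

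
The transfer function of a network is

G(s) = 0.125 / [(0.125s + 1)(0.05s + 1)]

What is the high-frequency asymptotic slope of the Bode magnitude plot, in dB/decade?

-40 dB/decade

Each pole contributes −20 dB/decade at high frequency; each zero contributes +20 dB/decade.
Net: 0 zero(s) − 2 pole(s) → -40 dB/decade.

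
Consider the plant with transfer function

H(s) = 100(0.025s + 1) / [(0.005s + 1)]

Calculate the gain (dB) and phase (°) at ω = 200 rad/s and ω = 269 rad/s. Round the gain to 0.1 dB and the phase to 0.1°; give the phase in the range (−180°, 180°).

At ω = 200 rad/s:
zero (1 + j200·0.025) = 1 + j5 → |·| ≈ 5.099, ∠ ≈ 78.69°
pole (1 + j200·0.005) = 1 + j1 → |·| ≈ 1.4142, ∠ ≈ 45.00°
|H| = 100 · 5.099 / (1.4142) ≈ 360.56
Gain = 20 log₁₀(360.56) ≈ 51.14 dB
∠H = (78.69°) − (45.00°) = 33.69°

At ω = 269 rad/s:
zero (1 + j269·0.025) = 1 + j6.725 → |·| ≈ 6.7989, ∠ ≈ 81.54°
pole (1 + j269·0.005) = 1 + j1.345 → |·| ≈ 1.676, ∠ ≈ 53.37°
|H| = 100 · 6.7989 / (1.676) ≈ 405.66
Gain = 20 log₁₀(405.66) ≈ 52.16 dB
∠H = (81.54°) − (53.37°) = 28.17°

ω = 200: 51.1 dB, 33.7°; ω = 269: 52.2 dB, 28.2°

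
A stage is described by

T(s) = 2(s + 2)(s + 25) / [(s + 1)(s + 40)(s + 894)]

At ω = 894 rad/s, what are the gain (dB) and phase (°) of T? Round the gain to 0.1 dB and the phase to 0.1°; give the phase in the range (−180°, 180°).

-56.0 dB, -44.1°

At s = jω = j894:
zero (s+2): 2 + j894 → |·| = √(2²+894²) = √799240 ≈ 894, ∠ = arctan(894/2) ≈ 89.87°
zero (s+25): 25 + j894 → |·| = √(25²+894²) = √799861 ≈ 894.35, ∠ = arctan(894/25) ≈ 88.40°
pole (s+1): 1 + j894 → |·| = √(1²+894²) = √799237 ≈ 894, ∠ = arctan(894/1) ≈ 89.94°
pole (s+40): 40 + j894 → |·| = √(40²+894²) = √800836 ≈ 894.89, ∠ = arctan(894/40) ≈ 87.44°
pole (s+894): 894 + j894 → |·| = √(894²+894²) = √1598472 ≈ 1264.3, ∠ = arctan(894/894) ≈ 45.00°
|T| = 2 · 7.9955e+05 / 1.0115e+09 ≈ 0.0015809
Gain = 20 log₁₀(0.0015809) ≈ -56.02 dB
∠T = 178.27° − 222.38° = -44.11°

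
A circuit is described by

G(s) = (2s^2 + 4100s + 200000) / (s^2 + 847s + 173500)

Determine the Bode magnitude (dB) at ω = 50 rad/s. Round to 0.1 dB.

4.1 dB

Substitute s = j50:
Numerator: 2(j50)^2 + 4100(j50) + 200000 = 195000 + j205000
Denominator: (j50)^2 + 847(j50) + 173500 = 171000 + j42350
|N| = √(195000² + 205000²) ≈ 2.8293e+05, ∠N ≈ 46.43°
|D| = √(171000² + 42350²) ≈ 1.7617e+05, ∠D ≈ 13.91°
|G| = 2.8293e+05 / 1.7617e+05 ≈ 1.606
Gain = 20 log₁₀(1.606) ≈ 4.11 dB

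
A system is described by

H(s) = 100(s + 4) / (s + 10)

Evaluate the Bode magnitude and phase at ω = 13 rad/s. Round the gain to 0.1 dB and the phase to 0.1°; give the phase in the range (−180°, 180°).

At s = jω = j13:
zero (s+4): 4 + j13 → |·| = √(4²+13²) = √185 ≈ 13.601, ∠ = arctan(13/4) ≈ 72.90°
pole (s+10): 10 + j13 → |·| = √(10²+13²) = √269 ≈ 16.401, ∠ = arctan(13/10) ≈ 52.43°
|H| = 100 · 13.601 / 16.401 ≈ 82.928
Gain = 20 log₁₀(82.928) ≈ 38.37 dB
∠H = 72.90° − 52.43° = 20.47°

38.4 dB, 20.5°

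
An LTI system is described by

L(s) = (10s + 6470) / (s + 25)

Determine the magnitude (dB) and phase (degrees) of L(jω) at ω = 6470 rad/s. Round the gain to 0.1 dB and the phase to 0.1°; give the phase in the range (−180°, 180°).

Substitute s = j6470:
Numerator: 10(j6470) + 6470 = 6470 + j64700
Denominator: (j6470) + 25 = 25 + j6470
|N| = √(6470² + 64700²) ≈ 65023, ∠N ≈ 84.29°
|D| = √(25² + 6470²) ≈ 6470, ∠D ≈ 89.78°
|L| = 65023 / 6470 ≈ 10.05
Gain = 20 log₁₀(10.05) ≈ 20.04 dB
∠L = 84.29° − 89.78° = -5.49°

20.0 dB, -5.5°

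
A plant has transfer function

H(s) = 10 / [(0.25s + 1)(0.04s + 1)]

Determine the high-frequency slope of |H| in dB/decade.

Each pole contributes −20 dB/decade at high frequency; each zero contributes +20 dB/decade.
Net: 0 zero(s) − 2 pole(s) → -40 dB/decade.

-40 dB/decade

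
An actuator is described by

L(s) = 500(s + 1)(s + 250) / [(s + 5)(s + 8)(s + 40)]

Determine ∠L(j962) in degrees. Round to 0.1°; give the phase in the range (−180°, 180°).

At s = jω = j962:
zero (s+1): 1 + j962 → |·| = √(1²+962²) = √925445 ≈ 962, ∠ = arctan(962/1) ≈ 89.94°
zero (s+250): 250 + j962 → |·| = √(250²+962²) = √987944 ≈ 993.95, ∠ = arctan(962/250) ≈ 75.43°
pole (s+5): 5 + j962 → |·| = √(5²+962²) = √925469 ≈ 962.01, ∠ = arctan(962/5) ≈ 89.70°
pole (s+8): 8 + j962 → |·| = √(8²+962²) = √925508 ≈ 962.03, ∠ = arctan(962/8) ≈ 89.52°
pole (s+40): 40 + j962 → |·| = √(40²+962²) = √927044 ≈ 962.83, ∠ = arctan(962/40) ≈ 87.62°
∠L = 165.37° − 266.84° = -101.47°

-101.5°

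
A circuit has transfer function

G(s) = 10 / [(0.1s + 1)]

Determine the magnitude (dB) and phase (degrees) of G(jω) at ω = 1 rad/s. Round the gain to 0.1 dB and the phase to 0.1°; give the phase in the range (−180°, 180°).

At ω = 1 rad/s:
pole (1 + j1·0.1) = 1 + j0.1 → |·| ≈ 1.005, ∠ ≈ 5.71°
|G| = 10 · 1 / (1.005) ≈ 9.9502
Gain = 20 log₁₀(9.9502) ≈ 19.96 dB
∠G = (0°) − (5.71°) = -5.71°

20.0 dB, -5.7°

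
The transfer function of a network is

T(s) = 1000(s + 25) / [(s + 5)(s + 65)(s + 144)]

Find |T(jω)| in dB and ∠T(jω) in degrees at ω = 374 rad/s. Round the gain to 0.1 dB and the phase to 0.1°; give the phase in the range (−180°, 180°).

-43.6 dB, -152.1°

At s = jω = j374:
zero (s+25): 25 + j374 → |·| = √(25²+374²) = √140501 ≈ 374.83, ∠ = arctan(374/25) ≈ 86.18°
pole (s+5): 5 + j374 → |·| = √(5²+374²) = √139901 ≈ 374.03, ∠ = arctan(374/5) ≈ 89.23°
pole (s+65): 65 + j374 → |·| = √(65²+374²) = √144101 ≈ 379.61, ∠ = arctan(374/65) ≈ 80.14°
pole (s+144): 144 + j374 → |·| = √(144²+374²) = √160612 ≈ 400.76, ∠ = arctan(374/144) ≈ 68.94°
|T| = 1000 · 374.83 / 5.6902e+07 ≈ 0.0065873
Gain = 20 log₁₀(0.0065873) ≈ -43.63 dB
∠T = 86.18° − 238.31° = -152.13°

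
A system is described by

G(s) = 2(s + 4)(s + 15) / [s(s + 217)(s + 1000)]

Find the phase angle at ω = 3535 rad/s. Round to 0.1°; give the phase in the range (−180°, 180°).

At s = jω = j3535:
zero (s+4): 4 + j3535 → |·| = √(4²+3535²) = √12496241 ≈ 3535, ∠ = arctan(3535/4) ≈ 89.94°
zero (s+15): 15 + j3535 → |·| = √(15²+3535²) = √12496450 ≈ 3535, ∠ = arctan(3535/15) ≈ 89.76°
pole (s+217): 217 + j3535 → |·| = √(217²+3535²) = √12543314 ≈ 3541.7, ∠ = arctan(3535/217) ≈ 86.49°
pole (s+1000): 1000 + j3535 → |·| = √(1000²+3535²) = √13496225 ≈ 3673.7, ∠ = arctan(3535/1000) ≈ 74.20°
pole at origin: |s| = 3535, ∠ = 90.00° (in denominator)
∠G = 179.70° − 250.69° = -70.99°

-71.0°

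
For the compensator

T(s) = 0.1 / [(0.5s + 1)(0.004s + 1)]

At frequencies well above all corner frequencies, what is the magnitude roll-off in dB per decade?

Each pole contributes −20 dB/decade at high frequency; each zero contributes +20 dB/decade.
Net: 0 zero(s) − 2 pole(s) → -40 dB/decade.

-40 dB/decade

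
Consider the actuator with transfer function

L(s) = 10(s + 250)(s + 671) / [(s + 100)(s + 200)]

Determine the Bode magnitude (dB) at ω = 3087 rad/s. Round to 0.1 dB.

At s = jω = j3087:
zero (s+250): 250 + j3087 → |·| = √(250²+3087²) = √9592069 ≈ 3097.1, ∠ = arctan(3087/250) ≈ 85.37°
zero (s+671): 671 + j3087 → |·| = √(671²+3087²) = √9979810 ≈ 3159.1, ∠ = arctan(3087/671) ≈ 77.74°
pole (s+100): 100 + j3087 → |·| = √(100²+3087²) = √9539569 ≈ 3088.6, ∠ = arctan(3087/100) ≈ 88.14°
pole (s+200): 200 + j3087 → |·| = √(200²+3087²) = √9569569 ≈ 3093.5, ∠ = arctan(3087/200) ≈ 86.29°
|L| = 10 · 9.784e+06 / 9.5546e+06 ≈ 10.24
Gain = 20 log₁₀(10.24) ≈ 20.21 dB

20.2 dB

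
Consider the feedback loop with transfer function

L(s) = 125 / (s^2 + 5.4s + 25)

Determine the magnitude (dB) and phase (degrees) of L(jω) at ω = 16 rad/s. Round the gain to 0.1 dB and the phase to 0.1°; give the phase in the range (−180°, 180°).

At s = jω = j16:
quadratic: (j16)² + 5.4·j16 + 25 = -231 + j86.4 → |·| ≈ 246.63, ∠ ≈ 159.49°
|L| = 125 / 246.63 ≈ 0.50683
Gain = 20 log₁₀(0.50683) ≈ -5.90 dB
∠L = 0.00° − 159.49° = -159.49°

-5.9 dB, -159.5°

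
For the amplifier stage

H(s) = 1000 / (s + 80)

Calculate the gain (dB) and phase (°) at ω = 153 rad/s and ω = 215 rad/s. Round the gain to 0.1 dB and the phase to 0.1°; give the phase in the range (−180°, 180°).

At s = jω = j153:
pole (s+80): 80 + j153 → |·| = √(80²+153²) = √29809 ≈ 172.65, ∠ = arctan(153/80) ≈ 62.40°
|H| = 1000 / 172.65 ≈ 5.7921
Gain = 20 log₁₀(5.7921) ≈ 15.26 dB
∠H = 0.00° − 62.40° = -62.40°

At s = jω = j215:
pole (s+80): 80 + j215 → |·| = √(80²+215²) = √52625 ≈ 229.4, ∠ = arctan(215/80) ≈ 69.59°
|H| = 1000 / 229.4 ≈ 4.3592
Gain = 20 log₁₀(4.3592) ≈ 12.79 dB
∠H = 0.00° − 69.59° = -69.59°

ω = 153: 15.3 dB, -62.4°; ω = 215: 12.8 dB, -69.6°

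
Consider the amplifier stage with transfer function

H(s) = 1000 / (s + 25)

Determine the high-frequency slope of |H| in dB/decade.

Each pole contributes −20 dB/decade at high frequency; each zero contributes +20 dB/decade.
Net: 0 zero(s) − 1 pole(s) → -20 dB/decade.

-20 dB/decade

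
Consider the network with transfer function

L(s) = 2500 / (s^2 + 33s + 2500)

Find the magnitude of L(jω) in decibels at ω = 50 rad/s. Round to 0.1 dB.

At s = jω = j50:
quadratic: (j50)² + 33·j50 + 2500 = 0 + j1650 → |·| ≈ 1650, ∠ ≈ 90.00°
|L| = 2500 / 1650 ≈ 1.5152
Gain = 20 log₁₀(1.5152) ≈ 3.61 dB

3.6 dB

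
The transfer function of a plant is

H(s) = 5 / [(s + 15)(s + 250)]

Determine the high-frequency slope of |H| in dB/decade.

-40 dB/decade

Each pole contributes −20 dB/decade at high frequency; each zero contributes +20 dB/decade.
Net: 0 zero(s) − 2 pole(s) → -40 dB/decade.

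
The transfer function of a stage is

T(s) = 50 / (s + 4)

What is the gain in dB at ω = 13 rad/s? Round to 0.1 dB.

11.3 dB

At s = jω = j13:
pole (s+4): 4 + j13 → |·| = √(4²+13²) = √185 ≈ 13.601, ∠ = arctan(13/4) ≈ 72.90°
|T| = 50 / 13.601 ≈ 3.6762
Gain = 20 log₁₀(3.6762) ≈ 11.31 dB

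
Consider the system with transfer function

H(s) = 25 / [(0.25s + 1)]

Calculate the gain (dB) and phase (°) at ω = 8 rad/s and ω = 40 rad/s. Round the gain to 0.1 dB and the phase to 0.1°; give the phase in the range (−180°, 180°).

ω = 8: 21.0 dB, -63.4°; ω = 40: 7.9 dB, -84.3°

At ω = 8 rad/s:
pole (1 + j8·0.25) = 1 + j2 → |·| ≈ 2.2361, ∠ ≈ 63.43°
|H| = 25 · 1 / (2.2361) ≈ 11.18
Gain = 20 log₁₀(11.18) ≈ 20.97 dB
∠H = (0°) − (63.43°) = -63.43°

At ω = 40 rad/s:
pole (1 + j40·0.25) = 1 + j10 → |·| ≈ 10.05, ∠ ≈ 84.29°
|H| = 25 · 1 / (10.05) ≈ 2.4876
Gain = 20 log₁₀(2.4876) ≈ 7.92 dB
∠H = (0°) − (84.29°) = -84.29°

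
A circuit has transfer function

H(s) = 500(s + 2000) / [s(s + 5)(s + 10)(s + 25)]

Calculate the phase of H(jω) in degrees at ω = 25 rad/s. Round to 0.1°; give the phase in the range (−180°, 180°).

78.8°

At s = jω = j25:
zero (s+2000): 2000 + j25 → |·| = √(2000²+25²) = √4000625 ≈ 2000.2, ∠ = arctan(25/2000) ≈ 0.72°
pole (s+5): 5 + j25 → |·| = √(5²+25²) = √650 ≈ 25.495, ∠ = arctan(25/5) ≈ 78.69°
pole (s+10): 10 + j25 → |·| = √(10²+25²) = √725 ≈ 26.926, ∠ = arctan(25/10) ≈ 68.20°
pole (s+25): 25 + j25 → |·| = √(25²+25²) = √1250 ≈ 35.355, ∠ = arctan(25/25) ≈ 45.00°
pole at origin: |s| = 25, ∠ = 90.00° (in denominator)
∠H = 0.72° − 281.89° = -281.17° ≡ 78.83° (principal value)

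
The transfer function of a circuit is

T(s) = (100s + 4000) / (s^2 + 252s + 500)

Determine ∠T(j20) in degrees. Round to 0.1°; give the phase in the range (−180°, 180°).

-62.3°

Substitute s = j20:
Numerator: 100(j20) + 4000 = 4000 + j2000
Denominator: (j20)^2 + 252(j20) + 500 = 100 + j5040
|N| = √(4000² + 2000²) ≈ 4472.1, ∠N ≈ 26.57°
|D| = √(100² + 5040²) ≈ 5041, ∠D ≈ 88.86°
∠T = 26.57° − 88.86° = -62.29°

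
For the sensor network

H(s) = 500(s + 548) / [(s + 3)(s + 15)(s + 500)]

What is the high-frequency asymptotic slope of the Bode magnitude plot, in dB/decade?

Each pole contributes −20 dB/decade at high frequency; each zero contributes +20 dB/decade.
Net: 1 zero(s) − 3 pole(s) → -40 dB/decade.

-40 dB/decade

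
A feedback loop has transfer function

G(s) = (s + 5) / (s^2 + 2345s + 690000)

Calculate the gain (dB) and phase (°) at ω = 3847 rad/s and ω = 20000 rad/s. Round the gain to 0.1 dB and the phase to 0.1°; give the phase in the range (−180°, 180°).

ω = 3847: -72.8 dB, -57.5°; ω = 20000: -86.1 dB, -83.3°

Substitute s = j3847:
Numerator: (j3847) + 5 = 5 + j3847
Denominator: (j3847)^2 + 2345(j3847) + 690000 = -14109409 + j9021215
|N| = √(5² + 3847²) ≈ 3847, ∠N ≈ 89.93°
|D| = √(14109409² + 9021215²) ≈ 1.6747e+07, ∠D ≈ 147.41°
|G| = 3847 / 1.6747e+07 ≈ 0.00022971
Gain = 20 log₁₀(0.00022971) ≈ -72.78 dB
∠G = 89.93° − 147.41° = -57.48°

Substitute s = j20000:
Numerator: (j20000) + 5 = 5 + j20000
Denominator: (j20000)^2 + 2345(j20000) + 690000 = -399310000 + j46900000
|N| = √(5² + 20000²) ≈ 20000, ∠N ≈ 89.99°
|D| = √(399310000² + 46900000²) ≈ 4.0205e+08, ∠D ≈ 173.30°
|G| = 20000 / 4.0205e+08 ≈ 4.9745e-05
Gain = 20 log₁₀(4.9745e-05) ≈ -86.07 dB
∠G = 89.99° − 173.30° = -83.31°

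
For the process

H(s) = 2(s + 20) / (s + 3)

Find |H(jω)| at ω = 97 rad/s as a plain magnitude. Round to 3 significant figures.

2.04

At s = jω = j97:
zero (s+20): 20 + j97 → |·| = √(20²+97²) = √9809 ≈ 99.04, ∠ = arctan(97/20) ≈ 78.35°
pole (s+3): 3 + j97 → |·| = √(3²+97²) = √9418 ≈ 97.046, ∠ = arctan(97/3) ≈ 88.23°
|H| = 2 · 99.04 / 97.046 ≈ 2.0411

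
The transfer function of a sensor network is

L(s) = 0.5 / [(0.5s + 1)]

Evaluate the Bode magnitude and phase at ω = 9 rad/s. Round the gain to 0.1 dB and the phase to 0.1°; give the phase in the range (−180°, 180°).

At ω = 9 rad/s:
pole (1 + j9·0.5) = 1 + j4.5 → |·| ≈ 4.6098, ∠ ≈ 77.47°
|L| = 0.5 · 1 / (4.6098) ≈ 0.10846
Gain = 20 log₁₀(0.10846) ≈ -19.29 dB
∠L = (0°) − (77.47°) = -77.47°

-19.3 dB, -77.5°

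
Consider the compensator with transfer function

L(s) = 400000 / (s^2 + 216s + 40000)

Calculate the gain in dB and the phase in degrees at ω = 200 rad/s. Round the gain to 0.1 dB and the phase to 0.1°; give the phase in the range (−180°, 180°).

At s = jω = j200:
quadratic: (j200)² + 216·j200 + 40000 = 0 + j43200 → |·| ≈ 43200, ∠ ≈ 90.00°
|L| = 400000 / 43200 ≈ 9.2593
Gain = 20 log₁₀(9.2593) ≈ 19.33 dB
∠L = 0.00° − 90.00° = -90.00°

19.3 dB, -90.0°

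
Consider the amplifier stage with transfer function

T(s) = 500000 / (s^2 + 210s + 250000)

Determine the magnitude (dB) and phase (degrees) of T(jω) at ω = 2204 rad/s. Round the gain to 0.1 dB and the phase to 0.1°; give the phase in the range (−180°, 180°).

At s = jω = j2204:
quadratic: (j2204)² + 210·j2204 + 250000 = -4607616 + j462840 → |·| ≈ 4.6308e+06, ∠ ≈ 174.26°
|T| = 500000 / 4.6308e+06 ≈ 0.10797
Gain = 20 log₁₀(0.10797) ≈ -19.33 dB
∠T = 0.00° − 174.26° = -174.26°

-19.3 dB, -174.3°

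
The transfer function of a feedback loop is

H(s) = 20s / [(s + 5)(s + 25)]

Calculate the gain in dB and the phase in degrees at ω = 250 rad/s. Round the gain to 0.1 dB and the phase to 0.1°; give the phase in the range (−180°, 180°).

At s = jω = j250:
zero at origin: s = j250 → |·| = 250, ∠ = 90.00°
pole (s+5): 5 + j250 → |·| = √(5²+250²) = √62525 ≈ 250.05, ∠ = arctan(250/5) ≈ 88.85°
pole (s+25): 25 + j250 → |·| = √(25²+250²) = √63125 ≈ 251.25, ∠ = arctan(250/25) ≈ 84.29°
|H| = 20 · 250 / 62825 ≈ 0.079586
Gain = 20 log₁₀(0.079586) ≈ -21.98 dB
∠H = 90.00° − 173.14° = -83.14°

-22.0 dB, -83.1°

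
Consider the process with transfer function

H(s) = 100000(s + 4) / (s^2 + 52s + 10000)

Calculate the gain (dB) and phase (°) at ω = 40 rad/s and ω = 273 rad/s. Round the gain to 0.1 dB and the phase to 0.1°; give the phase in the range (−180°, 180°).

At s = jω = j40:
zero (s+4): 4 + j40 → |·| = √(4²+40²) = √1616 ≈ 40.2, ∠ = arctan(40/4) ≈ 84.29°
quadratic: (j40)² + 52·j40 + 10000 = 8400 + j2080 → |·| ≈ 8653.7, ∠ ≈ 13.91°
|H| = 100000 · 40.2 / 8653.7 ≈ 464.54
Gain = 20 log₁₀(464.54) ≈ 53.34 dB
∠H = 84.29° − 13.91° = 70.38°

At s = jω = j273:
zero (s+4): 4 + j273 → |·| = √(4²+273²) = √74545 ≈ 273.03, ∠ = arctan(273/4) ≈ 89.16°
quadratic: (j273)² + 52·j273 + 10000 = -64529 + j14196 → |·| ≈ 66072, ∠ ≈ 167.59°
|H| = 100000 · 273.03 / 66072 ≈ 413.23
Gain = 20 log₁₀(413.23) ≈ 52.32 dB
∠H = 89.16° − 167.59° = -78.43°

ω = 40: 53.3 dB, 70.4°; ω = 273: 52.3 dB, -78.4°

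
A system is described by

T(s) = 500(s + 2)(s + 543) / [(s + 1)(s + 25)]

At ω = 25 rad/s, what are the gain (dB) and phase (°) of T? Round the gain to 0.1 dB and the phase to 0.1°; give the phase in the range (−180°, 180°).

77.7 dB, -44.6°

At s = jω = j25:
zero (s+2): 2 + j25 → |·| = √(2²+25²) = √629 ≈ 25.08, ∠ = arctan(25/2) ≈ 85.43°
zero (s+543): 543 + j25 → |·| = √(543²+25²) = √295474 ≈ 543.58, ∠ = arctan(25/543) ≈ 2.64°
pole (s+1): 1 + j25 → |·| = √(1²+25²) = √626 ≈ 25.02, ∠ = arctan(25/1) ≈ 87.71°
pole (s+25): 25 + j25 → |·| = √(25²+25²) = √1250 ≈ 35.355, ∠ = arctan(25/25) ≈ 45.00°
|T| = 500 · 13633 / 884.58 ≈ 7705.9
Gain = 20 log₁₀(7705.9) ≈ 77.74 dB
∠T = 88.07° − 132.71° = -44.64°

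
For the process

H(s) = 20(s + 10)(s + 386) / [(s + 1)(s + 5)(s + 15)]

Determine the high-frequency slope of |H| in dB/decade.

Each pole contributes −20 dB/decade at high frequency; each zero contributes +20 dB/decade.
Net: 2 zero(s) − 3 pole(s) → -20 dB/decade.

-20 dB/decade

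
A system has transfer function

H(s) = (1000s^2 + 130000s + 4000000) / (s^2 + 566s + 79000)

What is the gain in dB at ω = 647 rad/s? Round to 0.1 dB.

Substitute s = j647:
Numerator: 1000(j647)^2 + 130000(j647) + 4000000 = -414609000 + j84110000
Denominator: (j647)^2 + 566(j647) + 79000 = -339609 + j366202
|N| = √(414609000² + 84110000²) ≈ 4.2305e+08, ∠N ≈ 168.53°
|D| = √(339609² + 366202²) ≈ 4.9944e+05, ∠D ≈ 132.84°
|H| = 4.2305e+08 / 4.9944e+05 ≈ 847.05
Gain = 20 log₁₀(847.05) ≈ 58.56 dB

58.6 dB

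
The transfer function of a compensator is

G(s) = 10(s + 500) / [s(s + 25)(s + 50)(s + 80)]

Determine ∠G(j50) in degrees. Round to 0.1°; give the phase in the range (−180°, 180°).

At s = jω = j50:
zero (s+500): 500 + j50 → |·| = √(500²+50²) = √252500 ≈ 502.49, ∠ = arctan(50/500) ≈ 5.71°
pole (s+25): 25 + j50 → |·| = √(25²+50²) = √3125 ≈ 55.902, ∠ = arctan(50/25) ≈ 63.43°
pole (s+50): 50 + j50 → |·| = √(50²+50²) = √5000 ≈ 70.711, ∠ = arctan(50/50) ≈ 45.00°
pole (s+80): 80 + j50 → |·| = √(80²+50²) = √8900 ≈ 94.34, ∠ = arctan(50/80) ≈ 32.01°
pole at origin: |s| = 50, ∠ = 90.00° (in denominator)
∠G = 5.71° − 230.44° = -224.73° ≡ 135.27° (principal value)

135.3°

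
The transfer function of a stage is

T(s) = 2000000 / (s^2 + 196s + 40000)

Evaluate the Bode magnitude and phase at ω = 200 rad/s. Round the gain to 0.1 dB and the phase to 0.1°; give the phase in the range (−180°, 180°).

34.2 dB, -90.0°

At s = jω = j200:
quadratic: (j200)² + 196·j200 + 40000 = 0 + j39200 → |·| ≈ 39200, ∠ ≈ 90.00°
|T| = 2000000 / 39200 ≈ 51.02
Gain = 20 log₁₀(51.02) ≈ 34.15 dB
∠T = 0.00° − 90.00° = -90.00°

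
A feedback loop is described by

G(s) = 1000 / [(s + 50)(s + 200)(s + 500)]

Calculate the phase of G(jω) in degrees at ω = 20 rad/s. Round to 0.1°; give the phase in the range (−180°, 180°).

-29.8°

At s = jω = j20:
pole (s+50): 50 + j20 → |·| = √(50²+20²) = √2900 ≈ 53.852, ∠ = arctan(20/50) ≈ 21.80°
pole (s+200): 200 + j20 → |·| = √(200²+20²) = √40400 ≈ 201, ∠ = arctan(20/200) ≈ 5.71°
pole (s+500): 500 + j20 → |·| = √(500²+20²) = √250400 ≈ 500.4, ∠ = arctan(20/500) ≈ 2.29°
∠G = 0.00° − 29.80° = -29.80°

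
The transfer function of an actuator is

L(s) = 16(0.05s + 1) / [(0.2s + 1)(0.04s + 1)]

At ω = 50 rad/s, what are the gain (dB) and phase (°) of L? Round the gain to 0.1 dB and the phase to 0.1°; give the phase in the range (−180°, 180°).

5.7 dB, -79.5°

At ω = 50 rad/s:
zero (1 + j50·0.05) = 1 + j2.5 → |·| ≈ 2.6926, ∠ ≈ 68.20°
pole (1 + j50·0.2) = 1 + j10 → |·| ≈ 10.05, ∠ ≈ 84.29°
pole (1 + j50·0.04) = 1 + j2 → |·| ≈ 2.2361, ∠ ≈ 63.43°
|L| = 16 · 2.6926 / (10.05 · 2.2361) ≈ 1.9171
Gain = 20 log₁₀(1.9171) ≈ 5.65 dB
∠L = (68.20°) − (84.29° + 63.43°) = -79.52°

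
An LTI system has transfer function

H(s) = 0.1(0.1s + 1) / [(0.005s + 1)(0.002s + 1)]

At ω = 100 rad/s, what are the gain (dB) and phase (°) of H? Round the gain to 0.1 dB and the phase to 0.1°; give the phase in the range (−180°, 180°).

At ω = 100 rad/s:
zero (1 + j100·0.1) = 1 + j10 → |·| ≈ 10.05, ∠ ≈ 84.29°
pole (1 + j100·0.005) = 1 + j0.5 → |·| ≈ 1.118, ∠ ≈ 26.57°
pole (1 + j100·0.002) = 1 + j0.2 → |·| ≈ 1.0198, ∠ ≈ 11.31°
|H| = 0.1 · 10.05 / (1.118 · 1.0198) ≈ 0.88147
Gain = 20 log₁₀(0.88147) ≈ -1.10 dB
∠H = (84.29°) − (26.57° + 11.31°) = 46.41°

-1.1 dB, 46.4°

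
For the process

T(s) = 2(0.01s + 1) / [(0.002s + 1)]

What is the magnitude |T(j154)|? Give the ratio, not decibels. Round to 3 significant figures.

At ω = 154 rad/s:
zero (1 + j154·0.01) = 1 + j1.54 → |·| ≈ 1.8362, ∠ ≈ 57.00°
pole (1 + j154·0.002) = 1 + j0.308 → |·| ≈ 1.0464, ∠ ≈ 17.12°
|T| = 2 · 1.8362 / (1.0464) ≈ 3.5096

3.51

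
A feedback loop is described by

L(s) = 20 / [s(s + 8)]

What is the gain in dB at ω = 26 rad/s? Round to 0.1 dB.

-31.0 dB

At s = jω = j26:
pole (s+8): 8 + j26 → |·| = √(8²+26²) = √740 ≈ 27.203, ∠ = arctan(26/8) ≈ 72.90°
pole at origin: |s| = 26, ∠ = 90.00° (in denominator)
|L| = 20 / 707.28 ≈ 0.028277
Gain = 20 log₁₀(0.028277) ≈ -30.97 dB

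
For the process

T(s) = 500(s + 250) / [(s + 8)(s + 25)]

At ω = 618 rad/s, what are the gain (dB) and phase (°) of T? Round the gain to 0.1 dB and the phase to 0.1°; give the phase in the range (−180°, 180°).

-1.2 dB, -109.0°

At s = jω = j618:
zero (s+250): 250 + j618 → |·| = √(250²+618²) = √444424 ≈ 666.65, ∠ = arctan(618/250) ≈ 67.98°
pole (s+8): 8 + j618 → |·| = √(8²+618²) = √381988 ≈ 618.05, ∠ = arctan(618/8) ≈ 89.26°
pole (s+25): 25 + j618 → |·| = √(25²+618²) = √382549 ≈ 618.51, ∠ = arctan(618/25) ≈ 87.68°
|T| = 500 · 666.65 / 3.8227e+05 ≈ 0.87196
Gain = 20 log₁₀(0.87196) ≈ -1.19 dB
∠T = 67.98° − 176.94° = -108.96°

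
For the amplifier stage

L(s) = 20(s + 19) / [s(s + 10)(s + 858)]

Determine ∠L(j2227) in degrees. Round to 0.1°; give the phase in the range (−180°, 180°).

-159.2°

At s = jω = j2227:
zero (s+19): 19 + j2227 → |·| = √(19²+2227²) = √4959890 ≈ 2227.1, ∠ = arctan(2227/19) ≈ 89.51°
pole (s+10): 10 + j2227 → |·| = √(10²+2227²) = √4959629 ≈ 2227, ∠ = arctan(2227/10) ≈ 89.74°
pole (s+858): 858 + j2227 → |·| = √(858²+2227²) = √5695693 ≈ 2386.6, ∠ = arctan(2227/858) ≈ 68.93°
pole at origin: |s| = 2227, ∠ = 90.00° (in denominator)
∠L = 89.51° − 248.67° = -159.16°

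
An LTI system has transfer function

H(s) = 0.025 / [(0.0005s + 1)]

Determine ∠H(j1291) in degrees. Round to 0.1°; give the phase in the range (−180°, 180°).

-32.8°

At ω = 1291 rad/s:
pole (1 + j1291·0.0005) = 1 + j0.6455 → |·| ≈ 1.1902, ∠ ≈ 32.84°
∠H = (0°) − (32.84°) = -32.84°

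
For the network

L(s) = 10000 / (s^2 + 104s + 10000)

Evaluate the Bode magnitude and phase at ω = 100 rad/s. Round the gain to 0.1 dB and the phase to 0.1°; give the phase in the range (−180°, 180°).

At s = jω = j100:
quadratic: (j100)² + 104·j100 + 10000 = 0 + j10400 → |·| ≈ 10400, ∠ ≈ 90.00°
|L| = 10000 / 10400 ≈ 0.96154
Gain = 20 log₁₀(0.96154) ≈ -0.34 dB
∠L = 0.00° − 90.00° = -90.00°

-0.3 dB, -90.0°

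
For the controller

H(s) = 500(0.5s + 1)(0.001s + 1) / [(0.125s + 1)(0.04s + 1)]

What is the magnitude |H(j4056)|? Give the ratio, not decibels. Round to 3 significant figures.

At ω = 4056 rad/s:
zero (1 + j4056·0.5) = 1 + j2028 → |·| ≈ 2028, ∠ ≈ 89.97°
zero (1 + j4056·0.001) = 1 + j4.056 → |·| ≈ 4.1775, ∠ ≈ 76.15°
pole (1 + j4056·0.125) = 1 + j507 → |·| ≈ 507, ∠ ≈ 89.89°
pole (1 + j4056·0.04) = 1 + j162.24 → |·| ≈ 162.24, ∠ ≈ 89.65°
|H| = 500 · 2028 · 4.1775 / (507 · 162.24) ≈ 51.498

51.5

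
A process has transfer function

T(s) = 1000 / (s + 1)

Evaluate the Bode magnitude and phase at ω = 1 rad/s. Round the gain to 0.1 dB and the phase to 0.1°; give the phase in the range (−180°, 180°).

At s = jω = j1:
pole (s+1): 1 + j1 → |·| = √(1²+1²) = √2 ≈ 1.4142, ∠ = arctan(1/1) ≈ 45.00°
|T| = 1000 / 1.4142 ≈ 707.11
Gain = 20 log₁₀(707.11) ≈ 56.99 dB
∠T = 0.00° − 45.00° = -45.00°

57.0 dB, -45.0°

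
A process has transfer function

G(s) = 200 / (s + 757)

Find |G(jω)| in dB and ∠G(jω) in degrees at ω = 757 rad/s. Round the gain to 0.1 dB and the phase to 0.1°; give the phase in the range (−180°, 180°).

-14.6 dB, -45.0°

At s = jω = j757:
pole (s+757): 757 + j757 → |·| = √(757²+757²) = √1146098 ≈ 1070.6, ∠ = arctan(757/757) ≈ 45.00°
|G| = 200 / 1070.6 ≈ 0.18681
Gain = 20 log₁₀(0.18681) ≈ -14.57 dB
∠G = 0.00° − 45.00° = -45.00°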